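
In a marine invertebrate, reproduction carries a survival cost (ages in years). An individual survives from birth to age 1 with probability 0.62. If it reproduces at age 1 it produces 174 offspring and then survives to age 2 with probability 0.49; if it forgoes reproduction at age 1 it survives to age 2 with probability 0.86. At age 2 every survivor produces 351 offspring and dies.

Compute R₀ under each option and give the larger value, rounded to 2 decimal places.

breed at age 1: R₀ = 0.62 × (174 + 0.49 × 351) = 0.62 × 345.9900 = 214.5138
delay to age 2: R₀ = 0.62 × (0.86 × 351) = 0.62 × 301.8600 = 187.1532
Higher: breed at age 1 (214.5138).

214.51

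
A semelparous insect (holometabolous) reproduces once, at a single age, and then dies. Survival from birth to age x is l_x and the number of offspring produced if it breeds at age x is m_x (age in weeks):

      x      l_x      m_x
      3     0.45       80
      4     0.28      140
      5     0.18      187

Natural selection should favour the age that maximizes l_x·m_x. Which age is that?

4

Expected offspring if breeding at age x = l_x × m_x:
  age 3: 0.45 × 80 = 36.000
  age 4: 0.28 × 140 = 39.200
  age 5: 0.18 × 187 = 33.660
Maximum at age 4 (39.200).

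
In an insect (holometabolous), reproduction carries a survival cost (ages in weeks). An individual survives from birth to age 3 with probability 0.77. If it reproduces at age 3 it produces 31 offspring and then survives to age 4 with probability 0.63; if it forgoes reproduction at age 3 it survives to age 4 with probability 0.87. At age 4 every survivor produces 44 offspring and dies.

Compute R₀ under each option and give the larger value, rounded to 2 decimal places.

45.21

breed at age 3: R₀ = 0.77 × (31 + 0.63 × 44) = 0.77 × 58.7200 = 45.2144
delay to age 4: R₀ = 0.77 × (0.87 × 44) = 0.77 × 38.2800 = 29.4756
Higher: breed at age 3 (45.2144).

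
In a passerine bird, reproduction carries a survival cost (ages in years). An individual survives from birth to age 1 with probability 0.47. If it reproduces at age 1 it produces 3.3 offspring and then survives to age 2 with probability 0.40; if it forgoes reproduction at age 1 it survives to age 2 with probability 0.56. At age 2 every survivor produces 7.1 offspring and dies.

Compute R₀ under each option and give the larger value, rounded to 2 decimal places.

breed at age 1: R₀ = 0.47 × (3.3 + 0.40 × 7.1) = 0.47 × 6.1400 = 2.8858
delay to age 2: R₀ = 0.47 × (0.56 × 7.1) = 0.47 × 3.9760 = 1.8687
Higher: breed at age 1 (2.8858).

2.89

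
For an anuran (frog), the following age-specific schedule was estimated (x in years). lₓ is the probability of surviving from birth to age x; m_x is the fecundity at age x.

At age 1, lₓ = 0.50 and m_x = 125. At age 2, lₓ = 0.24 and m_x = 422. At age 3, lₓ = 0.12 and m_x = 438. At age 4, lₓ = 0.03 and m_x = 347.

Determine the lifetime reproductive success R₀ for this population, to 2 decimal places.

226.75

R₀ = Σ lₓ m_x:
  age 1: 0.50 × 125 = 62.5000
  age 2: 0.24 × 422 = 101.2800
  age 3: 0.12 × 438 = 52.5600
  age 4: 0.03 × 347 = 10.4100
R₀ = 62.5000 + 101.2800 + 52.5600 + 10.4100 = 226.7500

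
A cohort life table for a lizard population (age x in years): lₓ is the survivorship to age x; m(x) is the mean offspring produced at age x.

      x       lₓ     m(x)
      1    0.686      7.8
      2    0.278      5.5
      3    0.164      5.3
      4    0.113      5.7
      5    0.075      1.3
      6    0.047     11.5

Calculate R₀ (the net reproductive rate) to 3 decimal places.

9.031

R₀ = Σ lₓ m(x):
  age 1: 0.686 × 7.8 = 5.3508
  age 2: 0.278 × 5.5 = 1.5290
  age 3: 0.164 × 5.3 = 0.8692
  age 4: 0.113 × 5.7 = 0.6441
  age 5: 0.075 × 1.3 = 0.0975
  age 6: 0.047 × 11.5 = 0.5405
R₀ = 5.3508 + 1.5290 + 0.8692 + 0.6441 + 0.0975 + 0.5405 = 9.0311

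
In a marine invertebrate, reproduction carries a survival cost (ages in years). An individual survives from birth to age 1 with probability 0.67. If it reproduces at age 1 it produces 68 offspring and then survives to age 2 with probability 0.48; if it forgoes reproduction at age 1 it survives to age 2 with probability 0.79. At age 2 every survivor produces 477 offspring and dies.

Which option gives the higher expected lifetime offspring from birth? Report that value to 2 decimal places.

breed at age 1: R₀ = 0.67 × (68 + 0.48 × 477) = 0.67 × 296.9600 = 198.9632
delay to age 2: R₀ = 0.67 × (0.79 × 477) = 0.67 × 376.8300 = 252.4761
Higher: delay to age 2 (252.4761).

252.48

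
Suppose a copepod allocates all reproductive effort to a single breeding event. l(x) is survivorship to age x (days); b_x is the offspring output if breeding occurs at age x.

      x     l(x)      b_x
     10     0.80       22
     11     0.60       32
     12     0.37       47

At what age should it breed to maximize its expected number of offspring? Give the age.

11

Expected offspring if breeding at age x = l(x) × b_x:
  age 10: 0.80 × 22 = 17.600
  age 11: 0.60 × 32 = 19.200
  age 12: 0.37 × 47 = 17.390
Maximum at age 11 (19.200).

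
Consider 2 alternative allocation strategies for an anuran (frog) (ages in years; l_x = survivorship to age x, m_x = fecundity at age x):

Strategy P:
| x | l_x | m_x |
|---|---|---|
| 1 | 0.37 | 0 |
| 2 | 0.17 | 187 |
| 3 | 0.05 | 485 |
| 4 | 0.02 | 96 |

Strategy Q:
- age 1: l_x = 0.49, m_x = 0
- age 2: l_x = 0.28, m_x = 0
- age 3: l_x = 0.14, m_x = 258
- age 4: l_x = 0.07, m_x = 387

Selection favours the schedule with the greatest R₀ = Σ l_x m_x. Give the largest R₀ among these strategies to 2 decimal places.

Strategy P: R₀ = 0.37×0 + 0.17×187 + 0.05×485 + 0.02×96 = 57.9600
Strategy Q: R₀ = 0.49×0 + 0.28×0 + 0.14×258 + 0.07×387 = 63.2100
Highest R₀: strategy Q with 63.2100.

63.21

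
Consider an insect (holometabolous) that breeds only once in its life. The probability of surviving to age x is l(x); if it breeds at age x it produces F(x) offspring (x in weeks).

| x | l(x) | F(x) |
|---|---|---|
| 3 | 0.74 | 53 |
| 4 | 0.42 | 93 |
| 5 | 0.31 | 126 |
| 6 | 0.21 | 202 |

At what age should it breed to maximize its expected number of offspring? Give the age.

6

Expected offspring if breeding at age x = l(x) × F(x):
  age 3: 0.74 × 53 = 39.220
  age 4: 0.42 × 93 = 39.060
  age 5: 0.31 × 126 = 39.060
  age 6: 0.21 × 202 = 42.420
Maximum at age 6 (42.420).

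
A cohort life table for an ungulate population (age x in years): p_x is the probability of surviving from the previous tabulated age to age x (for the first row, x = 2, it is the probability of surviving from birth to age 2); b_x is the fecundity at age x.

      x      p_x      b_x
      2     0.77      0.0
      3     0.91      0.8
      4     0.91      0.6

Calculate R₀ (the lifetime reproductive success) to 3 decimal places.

0.943

Survivorship from birth: l_x = p_2·p_3·…·p_x.
  l_2 = 0.77000
  l_3 = 0.70070
  l_4 = 0.63764
R₀ = Σ l_x b_x:
  age 2: 0.77000 × 0.0 = 0.0000
  age 3: 0.70070 × 0.8 = 0.5606
  age 4: 0.63764 × 0.6 = 0.3826
R₀ = 0.0000 + 0.5606 + 0.3826 = 0.9431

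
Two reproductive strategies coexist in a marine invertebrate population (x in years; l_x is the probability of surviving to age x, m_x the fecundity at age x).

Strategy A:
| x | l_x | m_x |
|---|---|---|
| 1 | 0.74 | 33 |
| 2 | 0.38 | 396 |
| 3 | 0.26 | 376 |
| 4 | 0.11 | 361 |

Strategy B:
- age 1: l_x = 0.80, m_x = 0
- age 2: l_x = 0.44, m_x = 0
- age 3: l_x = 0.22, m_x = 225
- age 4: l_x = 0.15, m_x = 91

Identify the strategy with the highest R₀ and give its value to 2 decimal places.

312.37

Strategy A: R₀ = 0.74×33 + 0.38×396 + 0.26×376 + 0.11×361 = 312.3700
Strategy B: R₀ = 0.80×0 + 0.44×0 + 0.22×225 + 0.15×91 = 63.1500
Highest R₀: strategy A with 312.3700.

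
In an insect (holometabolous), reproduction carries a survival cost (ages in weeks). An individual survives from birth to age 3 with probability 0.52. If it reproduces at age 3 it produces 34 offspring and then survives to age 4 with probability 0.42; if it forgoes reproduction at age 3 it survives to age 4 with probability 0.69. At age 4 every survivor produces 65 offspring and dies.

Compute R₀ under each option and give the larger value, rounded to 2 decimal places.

breed at age 3: R₀ = 0.52 × (34 + 0.42 × 65) = 0.52 × 61.3000 = 31.8760
delay to age 4: R₀ = 0.52 × (0.69 × 65) = 0.52 × 44.8500 = 23.3220
Higher: breed at age 3 (31.8760).

31.88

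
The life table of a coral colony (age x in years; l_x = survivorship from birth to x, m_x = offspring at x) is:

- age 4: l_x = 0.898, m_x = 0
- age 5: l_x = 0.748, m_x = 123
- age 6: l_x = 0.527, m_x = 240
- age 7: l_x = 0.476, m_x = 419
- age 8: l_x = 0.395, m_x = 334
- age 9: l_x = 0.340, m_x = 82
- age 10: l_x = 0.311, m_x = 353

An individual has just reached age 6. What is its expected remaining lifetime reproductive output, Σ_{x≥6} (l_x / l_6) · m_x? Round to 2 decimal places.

1130.01

l_6 = 0.527. Conditional survival from age 6 to x is l_x / l_6.
  x=6: (0.527/0.527) × 240 = 240.0000
  x=7: (0.476/0.527) × 419 = 378.4516
  x=8: (0.395/0.527) × 334 = 250.3416
  x=9: (0.340/0.527) × 82 = 52.9032
  x=10: (0.311/0.527) × 353 = 208.3169
Sum = 240.0000 + 378.4516 + 250.3416 + 52.9032 + 208.3169 = 1130.0133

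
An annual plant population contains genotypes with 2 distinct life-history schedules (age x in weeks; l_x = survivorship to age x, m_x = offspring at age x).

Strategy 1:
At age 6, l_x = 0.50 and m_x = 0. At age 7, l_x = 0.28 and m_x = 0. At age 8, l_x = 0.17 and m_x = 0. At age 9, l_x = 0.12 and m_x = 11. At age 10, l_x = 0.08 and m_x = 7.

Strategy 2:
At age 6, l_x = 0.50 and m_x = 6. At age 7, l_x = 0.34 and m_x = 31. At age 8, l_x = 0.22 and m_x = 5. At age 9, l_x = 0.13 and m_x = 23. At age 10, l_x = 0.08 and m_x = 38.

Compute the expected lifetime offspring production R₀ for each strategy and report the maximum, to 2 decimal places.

20.67

Strategy 1: R₀ = 0.50×0 + 0.28×0 + 0.17×0 + 0.12×11 + 0.08×7 = 1.8800
Strategy 2: R₀ = 0.50×6 + 0.34×31 + 0.22×5 + 0.13×23 + 0.08×38 = 20.6700
Highest R₀: strategy 2 with 20.6700.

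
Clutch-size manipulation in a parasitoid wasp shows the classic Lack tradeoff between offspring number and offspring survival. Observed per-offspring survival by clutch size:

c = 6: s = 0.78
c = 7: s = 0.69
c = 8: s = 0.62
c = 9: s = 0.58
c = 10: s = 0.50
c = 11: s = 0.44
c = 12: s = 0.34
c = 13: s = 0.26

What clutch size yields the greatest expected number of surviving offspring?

Expected surviving offspring = c × s(c):
  c=6: 6 × 0.78 = 4.680
  c=7: 7 × 0.69 = 4.830
  c=8: 8 × 0.62 = 4.960
  c=9: 9 × 0.58 = 5.220
  c=10: 10 × 0.50 = 5.000
  c=11: 11 × 0.44 = 4.840
  c=12: 12 × 0.34 = 4.080
  c=13: 13 × 0.26 = 3.380
Maximum at c = 9 (5.220 surviving offspring).

9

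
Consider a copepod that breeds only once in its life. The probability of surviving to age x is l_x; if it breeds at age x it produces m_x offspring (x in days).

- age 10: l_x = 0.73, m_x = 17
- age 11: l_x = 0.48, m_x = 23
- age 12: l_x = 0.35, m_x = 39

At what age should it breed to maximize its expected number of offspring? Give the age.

12

Expected offspring if breeding at age x = l_x × m_x:
  age 10: 0.73 × 17 = 12.410
  age 11: 0.48 × 23 = 11.040
  age 12: 0.35 × 39 = 13.650
Maximum at age 12 (13.650).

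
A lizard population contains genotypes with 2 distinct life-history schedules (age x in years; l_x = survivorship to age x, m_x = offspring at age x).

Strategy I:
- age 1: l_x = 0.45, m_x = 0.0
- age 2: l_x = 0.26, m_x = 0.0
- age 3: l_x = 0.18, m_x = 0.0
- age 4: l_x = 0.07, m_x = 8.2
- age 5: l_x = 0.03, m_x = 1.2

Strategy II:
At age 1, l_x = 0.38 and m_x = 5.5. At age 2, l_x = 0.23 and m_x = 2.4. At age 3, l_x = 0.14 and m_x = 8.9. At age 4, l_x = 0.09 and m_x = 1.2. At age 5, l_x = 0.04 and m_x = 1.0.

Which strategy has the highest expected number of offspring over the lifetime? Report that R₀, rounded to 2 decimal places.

Strategy I: R₀ = 0.45×0.0 + 0.26×0.0 + 0.18×0.0 + 0.07×8.2 + 0.03×1.2 = 0.6100
Strategy II: R₀ = 0.38×5.5 + 0.23×2.4 + 0.14×8.9 + 0.09×1.2 + 0.04×1.0 = 4.0360
Highest R₀: strategy II with 4.0360.

4.04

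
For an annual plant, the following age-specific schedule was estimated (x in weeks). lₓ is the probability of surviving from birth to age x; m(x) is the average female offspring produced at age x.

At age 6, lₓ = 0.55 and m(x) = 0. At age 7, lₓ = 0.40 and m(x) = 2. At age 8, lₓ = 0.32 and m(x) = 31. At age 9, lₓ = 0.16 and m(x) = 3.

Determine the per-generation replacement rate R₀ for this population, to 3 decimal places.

R₀ = Σ lₓ m(x):
  age 6: 0.55 × 0 = 0.0000
  age 7: 0.40 × 2 = 0.8000
  age 8: 0.32 × 31 = 9.9200
  age 9: 0.16 × 3 = 0.4800
R₀ = 0.0000 + 0.8000 + 9.9200 + 0.4800 = 11.2000

11.200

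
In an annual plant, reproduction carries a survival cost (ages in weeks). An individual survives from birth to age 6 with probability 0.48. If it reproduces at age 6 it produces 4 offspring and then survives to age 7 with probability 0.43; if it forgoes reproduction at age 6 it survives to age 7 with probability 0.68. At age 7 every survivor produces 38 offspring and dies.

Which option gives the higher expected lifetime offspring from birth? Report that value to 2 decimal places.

12.40

breed at age 6: R₀ = 0.48 × (4 + 0.43 × 38) = 0.48 × 20.3400 = 9.7632
delay to age 7: R₀ = 0.48 × (0.68 × 38) = 0.48 × 25.8400 = 12.4032
Higher: delay to age 7 (12.4032).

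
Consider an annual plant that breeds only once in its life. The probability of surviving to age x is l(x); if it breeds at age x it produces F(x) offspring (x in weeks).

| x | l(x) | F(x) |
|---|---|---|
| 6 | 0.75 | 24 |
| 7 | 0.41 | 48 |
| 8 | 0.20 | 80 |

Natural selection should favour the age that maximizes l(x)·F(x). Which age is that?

Expected offspring if breeding at age x = l(x) × F(x):
  age 6: 0.75 × 24 = 18.000
  age 7: 0.41 × 48 = 19.680
  age 8: 0.20 × 80 = 16.000
Maximum at age 7 (19.680).

7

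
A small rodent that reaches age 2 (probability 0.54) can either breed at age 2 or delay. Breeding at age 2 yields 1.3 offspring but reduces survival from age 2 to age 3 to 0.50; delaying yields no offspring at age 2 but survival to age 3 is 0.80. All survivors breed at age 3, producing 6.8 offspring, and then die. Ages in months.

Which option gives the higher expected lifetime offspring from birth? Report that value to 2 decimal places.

2.94

breed at age 2: R₀ = 0.54 × (1.3 + 0.50 × 6.8) = 0.54 × 4.7000 = 2.5380
delay to age 3: R₀ = 0.54 × (0.80 × 6.8) = 0.54 × 5.4400 = 2.9376
Higher: delay to age 3 (2.9376).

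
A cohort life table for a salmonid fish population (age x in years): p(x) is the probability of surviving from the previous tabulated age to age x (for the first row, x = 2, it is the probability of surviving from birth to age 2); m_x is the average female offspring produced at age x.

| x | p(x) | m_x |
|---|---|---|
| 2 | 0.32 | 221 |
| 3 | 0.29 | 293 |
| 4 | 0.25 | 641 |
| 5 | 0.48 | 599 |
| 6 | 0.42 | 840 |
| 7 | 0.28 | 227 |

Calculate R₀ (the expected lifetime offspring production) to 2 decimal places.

123.68

Survivorship from birth: l_x = p_2·p_3·…·p_x.
  l_2 = 0.32000
  l_3 = 0.09280
  l_4 = 0.02320
  l_5 = 0.01114
  l_6 = 0.00468
  l_7 = 0.00131
R₀ = Σ l_x m_x:
  age 2: 0.32000 × 221 = 70.7200
  age 3: 0.09280 × 293 = 27.1904
  age 4: 0.02320 × 641 = 14.8712
  age 5: 0.01114 × 599 = 6.6729
  age 6: 0.00468 × 840 = 3.9312
  age 7: 0.00131 × 227 = 0.2974
R₀ = 70.7200 + 27.1904 + 14.8712 + 6.6729 + 3.9312 + 0.2974 = 123.6830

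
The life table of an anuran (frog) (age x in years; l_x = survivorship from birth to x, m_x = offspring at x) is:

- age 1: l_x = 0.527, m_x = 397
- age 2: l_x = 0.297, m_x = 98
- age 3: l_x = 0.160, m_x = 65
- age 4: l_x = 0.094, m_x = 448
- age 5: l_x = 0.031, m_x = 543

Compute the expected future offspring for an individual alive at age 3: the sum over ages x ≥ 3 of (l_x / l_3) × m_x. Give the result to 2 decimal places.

l_3 = 0.160. Conditional survival from age 3 to x is l_x / l_3.
  x=3: (0.160/0.160) × 65 = 65.0000
  x=4: (0.094/0.160) × 448 = 263.2000
  x=5: (0.031/0.160) × 543 = 105.2062
Sum = 65.0000 + 263.2000 + 105.2062 = 433.4062

433.41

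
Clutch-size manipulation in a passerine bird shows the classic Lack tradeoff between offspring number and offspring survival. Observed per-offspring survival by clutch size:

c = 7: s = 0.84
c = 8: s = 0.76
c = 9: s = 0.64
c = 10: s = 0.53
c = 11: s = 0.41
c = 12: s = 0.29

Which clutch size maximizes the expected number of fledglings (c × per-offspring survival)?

8

Expected fledglings = c × s(c):
  c=7: 7 × 0.84 = 5.880
  c=8: 8 × 0.76 = 6.080
  c=9: 9 × 0.64 = 5.760
  c=10: 10 × 0.53 = 5.300
  c=11: 11 × 0.41 = 4.510
  c=12: 12 × 0.29 = 3.480
Maximum at c = 8 (6.080 fledglings).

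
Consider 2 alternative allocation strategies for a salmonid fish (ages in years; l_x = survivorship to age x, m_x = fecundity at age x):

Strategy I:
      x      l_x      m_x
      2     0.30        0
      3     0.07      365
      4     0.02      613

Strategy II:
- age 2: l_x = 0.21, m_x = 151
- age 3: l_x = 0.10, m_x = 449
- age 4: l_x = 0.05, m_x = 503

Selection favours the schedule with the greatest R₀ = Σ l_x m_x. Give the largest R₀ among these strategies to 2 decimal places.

Strategy I: R₀ = 0.30×0 + 0.07×365 + 0.02×613 = 37.8100
Strategy II: R₀ = 0.21×151 + 0.10×449 + 0.05×503 = 101.7600
Highest R₀: strategy II with 101.7600.

101.76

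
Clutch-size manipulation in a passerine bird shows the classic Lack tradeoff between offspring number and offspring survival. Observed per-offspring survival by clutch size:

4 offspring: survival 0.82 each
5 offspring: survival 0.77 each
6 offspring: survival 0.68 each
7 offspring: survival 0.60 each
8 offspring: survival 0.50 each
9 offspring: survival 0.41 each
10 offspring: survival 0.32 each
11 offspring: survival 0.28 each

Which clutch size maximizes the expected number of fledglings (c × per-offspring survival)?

Expected fledglings = c × s(c):
  c=4: 4 × 0.82 = 3.280
  c=5: 5 × 0.77 = 3.850
  c=6: 6 × 0.68 = 4.080
  c=7: 7 × 0.60 = 4.200
  c=8: 8 × 0.50 = 4.000
  c=9: 9 × 0.41 = 3.690
  c=10: 10 × 0.32 = 3.200
  c=11: 11 × 0.28 = 3.080
Maximum at c = 7 (4.200 fledglings).

7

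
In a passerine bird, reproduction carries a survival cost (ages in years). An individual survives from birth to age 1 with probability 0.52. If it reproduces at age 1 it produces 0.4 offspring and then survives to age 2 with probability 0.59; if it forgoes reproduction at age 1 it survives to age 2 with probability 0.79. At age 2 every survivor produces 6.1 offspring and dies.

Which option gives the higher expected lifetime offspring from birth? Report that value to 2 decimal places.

breed at age 1: R₀ = 0.52 × (0.4 + 0.59 × 6.1) = 0.52 × 3.9990 = 2.0795
delay to age 2: R₀ = 0.52 × (0.79 × 6.1) = 0.52 × 4.8190 = 2.5059
Higher: delay to age 2 (2.5059).

2.51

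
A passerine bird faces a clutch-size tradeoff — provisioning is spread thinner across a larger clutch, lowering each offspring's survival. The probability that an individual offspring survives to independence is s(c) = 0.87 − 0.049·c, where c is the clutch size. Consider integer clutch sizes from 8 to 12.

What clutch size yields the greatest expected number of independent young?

Expected independent young = c × s(c):
  c=8: 8 × 0.478 = 3.824
  c=9: 9 × 0.429 = 3.861
  c=10: 10 × 0.380 = 3.800
  c=11: 11 × 0.331 = 3.641
  c=12: 12 × 0.282 = 3.384
Maximum at c = 9 (3.861 independent young).

9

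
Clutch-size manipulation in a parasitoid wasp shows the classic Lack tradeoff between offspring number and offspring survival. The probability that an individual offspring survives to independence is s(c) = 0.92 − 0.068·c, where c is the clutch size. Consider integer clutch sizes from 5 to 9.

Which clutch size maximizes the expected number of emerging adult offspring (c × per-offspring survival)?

Expected emerging adult offspring = c × s(c):
  c=5: 5 × 0.580 = 2.900
  c=6: 6 × 0.512 = 3.072
  c=7: 7 × 0.444 = 3.108
  c=8: 8 × 0.376 = 3.008
  c=9: 9 × 0.308 = 2.772
Maximum at c = 7 (3.108 emerging adult offspring).

7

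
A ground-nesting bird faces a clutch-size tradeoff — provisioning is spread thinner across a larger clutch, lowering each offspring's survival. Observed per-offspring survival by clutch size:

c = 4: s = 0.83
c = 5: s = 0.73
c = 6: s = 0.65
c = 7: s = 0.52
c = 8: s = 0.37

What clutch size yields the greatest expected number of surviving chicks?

6

Expected surviving chicks = c × s(c):
  c=4: 4 × 0.83 = 3.320
  c=5: 5 × 0.73 = 3.650
  c=6: 6 × 0.65 = 3.900
  c=7: 7 × 0.52 = 3.640
  c=8: 8 × 0.37 = 2.960
Maximum at c = 6 (3.900 surviving chicks).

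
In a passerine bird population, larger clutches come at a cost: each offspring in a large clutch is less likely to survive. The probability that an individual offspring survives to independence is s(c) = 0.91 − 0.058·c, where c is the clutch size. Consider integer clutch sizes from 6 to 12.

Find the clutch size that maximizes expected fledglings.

Expected fledglings = c × s(c):
  c=6: 6 × 0.562 = 3.372
  c=7: 7 × 0.504 = 3.528
  c=8: 8 × 0.446 = 3.568
  c=9: 9 × 0.388 = 3.492
  c=10: 10 × 0.330 = 3.300
  c=11: 11 × 0.272 = 2.992
  c=12: 12 × 0.214 = 2.568
Maximum at c = 8 (3.568 fledglings).

8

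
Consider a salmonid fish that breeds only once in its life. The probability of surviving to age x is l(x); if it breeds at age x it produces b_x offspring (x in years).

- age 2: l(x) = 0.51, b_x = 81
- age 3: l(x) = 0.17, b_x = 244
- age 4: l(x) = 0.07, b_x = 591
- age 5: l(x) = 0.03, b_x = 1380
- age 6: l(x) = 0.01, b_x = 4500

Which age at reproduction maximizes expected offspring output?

Expected offspring if breeding at age x = l(x) × b_x:
  age 2: 0.51 × 81 = 41.310
  age 3: 0.17 × 244 = 41.480
  age 4: 0.07 × 591 = 41.370
  age 5: 0.03 × 1380 = 41.400
  age 6: 0.01 × 4500 = 45.000
Maximum at age 6 (45.000).

6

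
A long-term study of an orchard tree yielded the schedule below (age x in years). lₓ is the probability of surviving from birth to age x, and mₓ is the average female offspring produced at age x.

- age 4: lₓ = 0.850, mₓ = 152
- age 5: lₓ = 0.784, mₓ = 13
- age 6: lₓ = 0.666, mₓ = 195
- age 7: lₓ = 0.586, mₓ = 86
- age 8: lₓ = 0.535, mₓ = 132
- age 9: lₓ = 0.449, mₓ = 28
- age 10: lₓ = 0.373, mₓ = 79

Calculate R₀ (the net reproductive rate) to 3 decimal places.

432.317

R₀ = Σ lₓ mₓ:
  age 4: 0.850 × 152 = 129.2000
  age 5: 0.784 × 13 = 10.1920
  age 6: 0.666 × 195 = 129.8700
  age 7: 0.586 × 86 = 50.3960
  age 8: 0.535 × 132 = 70.6200
  age 9: 0.449 × 28 = 12.5720
  age 10: 0.373 × 79 = 29.4670
R₀ = 129.2000 + 10.1920 + 129.8700 + 50.3960 + 70.6200 + 12.5720 + 29.4670 = 432.3170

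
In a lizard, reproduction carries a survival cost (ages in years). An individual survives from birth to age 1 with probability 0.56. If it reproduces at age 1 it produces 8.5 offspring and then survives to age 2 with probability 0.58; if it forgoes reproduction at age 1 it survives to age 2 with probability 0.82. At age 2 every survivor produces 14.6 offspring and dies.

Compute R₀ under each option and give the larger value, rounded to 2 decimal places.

breed at age 1: R₀ = 0.56 × (8.5 + 0.58 × 14.6) = 0.56 × 16.9680 = 9.5021
delay to age 2: R₀ = 0.56 × (0.82 × 14.6) = 0.56 × 11.9720 = 6.7043
Higher: breed at age 1 (9.5021).

9.50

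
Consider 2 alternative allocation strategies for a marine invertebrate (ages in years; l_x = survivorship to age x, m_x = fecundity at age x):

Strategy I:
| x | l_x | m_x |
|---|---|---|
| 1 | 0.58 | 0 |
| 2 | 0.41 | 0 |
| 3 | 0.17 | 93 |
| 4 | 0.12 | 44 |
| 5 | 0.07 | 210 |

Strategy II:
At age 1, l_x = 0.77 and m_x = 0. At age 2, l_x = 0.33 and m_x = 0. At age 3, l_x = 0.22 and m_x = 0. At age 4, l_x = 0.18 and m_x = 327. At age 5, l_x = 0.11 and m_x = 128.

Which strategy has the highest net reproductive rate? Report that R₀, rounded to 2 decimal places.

Strategy I: R₀ = 0.58×0 + 0.41×0 + 0.17×93 + 0.12×44 + 0.07×210 = 35.7900
Strategy II: R₀ = 0.77×0 + 0.33×0 + 0.22×0 + 0.18×327 + 0.11×128 = 72.9400
Highest R₀: strategy II with 72.9400.

72.94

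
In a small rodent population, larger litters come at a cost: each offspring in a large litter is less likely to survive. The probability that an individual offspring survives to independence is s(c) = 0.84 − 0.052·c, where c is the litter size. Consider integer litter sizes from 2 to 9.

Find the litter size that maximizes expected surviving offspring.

8

Expected surviving offspring = c × s(c):
  c=2: 2 × 0.736 = 1.472
  c=3: 3 × 0.684 = 2.052
  c=4: 4 × 0.632 = 2.528
  c=5: 5 × 0.580 = 2.900
  c=6: 6 × 0.528 = 3.168
  c=7: 7 × 0.476 = 3.332
  c=8: 8 × 0.424 = 3.392
  c=9: 9 × 0.372 = 3.348
Maximum at c = 8 (3.392 surviving offspring).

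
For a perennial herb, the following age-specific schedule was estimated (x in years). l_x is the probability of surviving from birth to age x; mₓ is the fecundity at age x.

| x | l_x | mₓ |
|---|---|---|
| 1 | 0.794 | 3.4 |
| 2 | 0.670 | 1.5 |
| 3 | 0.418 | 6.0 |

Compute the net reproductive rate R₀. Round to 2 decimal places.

R₀ = Σ l_x mₓ:
  age 1: 0.794 × 3.4 = 2.6996
  age 2: 0.670 × 1.5 = 1.0050
  age 3: 0.418 × 6.0 = 2.5080
R₀ = 2.6996 + 1.0050 + 2.5080 = 6.2126

6.21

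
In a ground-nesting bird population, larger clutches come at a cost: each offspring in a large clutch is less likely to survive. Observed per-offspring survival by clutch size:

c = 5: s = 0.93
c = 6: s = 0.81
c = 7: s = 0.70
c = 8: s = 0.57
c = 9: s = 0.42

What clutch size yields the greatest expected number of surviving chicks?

Expected surviving chicks = c × s(c):
  c=5: 5 × 0.93 = 4.650
  c=6: 6 × 0.81 = 4.860
  c=7: 7 × 0.70 = 4.900
  c=8: 8 × 0.57 = 4.560
  c=9: 9 × 0.42 = 3.780
Maximum at c = 7 (4.900 surviving chicks).

7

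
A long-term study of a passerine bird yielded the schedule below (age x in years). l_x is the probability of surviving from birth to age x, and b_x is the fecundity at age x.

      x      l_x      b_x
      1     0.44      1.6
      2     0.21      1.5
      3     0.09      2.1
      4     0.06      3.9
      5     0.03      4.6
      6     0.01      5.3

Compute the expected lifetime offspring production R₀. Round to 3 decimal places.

R₀ = Σ l_x b_x:
  age 1: 0.44 × 1.6 = 0.7040
  age 2: 0.21 × 1.5 = 0.3150
  age 3: 0.09 × 2.1 = 0.1890
  age 4: 0.06 × 3.9 = 0.2340
  age 5: 0.03 × 4.6 = 0.1380
  age 6: 0.01 × 5.3 = 0.0530
R₀ = 0.7040 + 0.3150 + 0.1890 + 0.2340 + 0.1380 + 0.0530 = 1.6330

1.633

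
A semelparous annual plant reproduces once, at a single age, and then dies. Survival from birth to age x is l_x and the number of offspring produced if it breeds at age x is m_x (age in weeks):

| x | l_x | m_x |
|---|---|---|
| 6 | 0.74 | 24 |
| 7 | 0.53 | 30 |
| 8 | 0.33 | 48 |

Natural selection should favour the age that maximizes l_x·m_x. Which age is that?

6

Expected offspring if breeding at age x = l_x × m_x:
  age 6: 0.74 × 24 = 17.760
  age 7: 0.53 × 30 = 15.900
  age 8: 0.33 × 48 = 15.840
Maximum at age 6 (17.760).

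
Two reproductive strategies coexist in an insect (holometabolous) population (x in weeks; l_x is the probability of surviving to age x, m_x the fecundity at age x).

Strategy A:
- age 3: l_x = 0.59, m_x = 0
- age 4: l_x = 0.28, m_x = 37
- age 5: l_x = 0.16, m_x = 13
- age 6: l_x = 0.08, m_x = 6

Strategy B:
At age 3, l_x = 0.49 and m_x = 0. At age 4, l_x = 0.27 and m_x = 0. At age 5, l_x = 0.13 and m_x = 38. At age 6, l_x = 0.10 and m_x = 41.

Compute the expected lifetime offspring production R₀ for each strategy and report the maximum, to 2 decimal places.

Strategy A: R₀ = 0.59×0 + 0.28×37 + 0.16×13 + 0.08×6 = 12.9200
Strategy B: R₀ = 0.49×0 + 0.27×0 + 0.13×38 + 0.10×41 = 9.0400
Highest R₀: strategy A with 12.9200.

12.92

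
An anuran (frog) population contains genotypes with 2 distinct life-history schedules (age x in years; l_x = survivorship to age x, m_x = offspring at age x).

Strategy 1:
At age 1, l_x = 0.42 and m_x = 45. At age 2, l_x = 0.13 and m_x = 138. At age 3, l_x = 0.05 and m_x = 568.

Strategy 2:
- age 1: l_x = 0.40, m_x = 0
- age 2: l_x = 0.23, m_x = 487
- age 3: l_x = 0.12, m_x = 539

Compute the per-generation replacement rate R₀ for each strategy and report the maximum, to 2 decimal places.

176.69

Strategy 1: R₀ = 0.42×45 + 0.13×138 + 0.05×568 = 65.2400
Strategy 2: R₀ = 0.40×0 + 0.23×487 + 0.12×539 = 176.6900
Highest R₀: strategy 2 with 176.6900.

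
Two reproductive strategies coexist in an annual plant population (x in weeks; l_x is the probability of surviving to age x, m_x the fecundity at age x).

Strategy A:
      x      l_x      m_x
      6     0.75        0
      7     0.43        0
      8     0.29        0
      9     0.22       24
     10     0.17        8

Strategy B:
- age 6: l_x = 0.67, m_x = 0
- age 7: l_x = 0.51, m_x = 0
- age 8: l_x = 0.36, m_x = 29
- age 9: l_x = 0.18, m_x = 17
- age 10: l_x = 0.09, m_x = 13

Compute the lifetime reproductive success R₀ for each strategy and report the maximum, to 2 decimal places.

14.67

Strategy A: R₀ = 0.75×0 + 0.43×0 + 0.29×0 + 0.22×24 + 0.17×8 = 6.6400
Strategy B: R₀ = 0.67×0 + 0.51×0 + 0.36×29 + 0.18×17 + 0.09×13 = 14.6700
Highest R₀: strategy B with 14.6700.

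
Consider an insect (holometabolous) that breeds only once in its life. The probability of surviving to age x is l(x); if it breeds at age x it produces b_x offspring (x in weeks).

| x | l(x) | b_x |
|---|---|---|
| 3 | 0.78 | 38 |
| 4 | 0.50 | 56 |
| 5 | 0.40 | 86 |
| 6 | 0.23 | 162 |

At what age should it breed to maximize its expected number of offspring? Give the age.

6

Expected offspring if breeding at age x = l(x) × b_x:
  age 3: 0.78 × 38 = 29.640
  age 4: 0.50 × 56 = 28.000
  age 5: 0.40 × 86 = 34.400
  age 6: 0.23 × 162 = 37.260
Maximum at age 6 (37.260).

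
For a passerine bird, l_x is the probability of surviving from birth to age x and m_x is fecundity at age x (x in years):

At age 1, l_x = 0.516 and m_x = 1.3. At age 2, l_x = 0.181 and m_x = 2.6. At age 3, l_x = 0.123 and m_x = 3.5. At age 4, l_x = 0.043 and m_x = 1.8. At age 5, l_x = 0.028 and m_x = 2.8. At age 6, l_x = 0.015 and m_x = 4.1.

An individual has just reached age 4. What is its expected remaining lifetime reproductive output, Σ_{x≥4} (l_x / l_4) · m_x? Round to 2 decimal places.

l_4 = 0.043. Conditional survival from age 4 to x is l_x / l_4.
  x=4: (0.043/0.043) × 1.8 = 1.8000
  x=5: (0.028/0.043) × 2.8 = 1.8233
  x=6: (0.015/0.043) × 4.1 = 1.4302
Sum = 1.8000 + 1.8233 + 1.4302 = 5.0535

5.05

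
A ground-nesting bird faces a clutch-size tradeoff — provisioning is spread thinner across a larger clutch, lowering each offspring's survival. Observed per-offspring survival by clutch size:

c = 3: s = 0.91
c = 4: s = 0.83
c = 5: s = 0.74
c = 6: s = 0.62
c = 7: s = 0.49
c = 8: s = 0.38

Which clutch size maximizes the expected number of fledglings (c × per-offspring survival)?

6

Expected fledglings = c × s(c):
  c=3: 3 × 0.91 = 2.730
  c=4: 4 × 0.83 = 3.320
  c=5: 5 × 0.74 = 3.700
  c=6: 6 × 0.62 = 3.720
  c=7: 7 × 0.49 = 3.430
  c=8: 8 × 0.38 = 3.040
Maximum at c = 6 (3.720 fledglings).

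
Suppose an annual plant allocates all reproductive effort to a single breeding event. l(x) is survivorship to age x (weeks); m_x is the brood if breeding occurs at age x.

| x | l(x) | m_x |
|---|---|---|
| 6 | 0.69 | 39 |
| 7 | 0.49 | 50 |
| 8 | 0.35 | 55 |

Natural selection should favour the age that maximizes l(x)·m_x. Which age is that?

6

Expected offspring if breeding at age x = l(x) × m_x:
  age 6: 0.69 × 39 = 26.910
  age 7: 0.49 × 50 = 24.500
  age 8: 0.35 × 55 = 19.250
Maximum at age 6 (26.910).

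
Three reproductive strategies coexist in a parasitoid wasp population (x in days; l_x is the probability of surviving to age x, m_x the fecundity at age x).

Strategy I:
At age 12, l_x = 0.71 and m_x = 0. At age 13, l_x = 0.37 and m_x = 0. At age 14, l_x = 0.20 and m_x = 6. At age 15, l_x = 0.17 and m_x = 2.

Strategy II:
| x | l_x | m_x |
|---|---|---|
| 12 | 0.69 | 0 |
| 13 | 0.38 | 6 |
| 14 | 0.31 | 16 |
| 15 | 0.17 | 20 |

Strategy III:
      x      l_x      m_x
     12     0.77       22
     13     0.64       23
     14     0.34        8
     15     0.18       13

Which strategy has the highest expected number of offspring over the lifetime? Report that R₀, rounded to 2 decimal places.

Strategy I: R₀ = 0.71×0 + 0.37×0 + 0.20×6 + 0.17×2 = 1.5400
Strategy II: R₀ = 0.69×0 + 0.38×6 + 0.31×16 + 0.17×20 = 10.6400
Strategy III: R₀ = 0.77×22 + 0.64×23 + 0.34×8 + 0.18×13 = 36.7200
Highest R₀: strategy III with 36.7200.

36.72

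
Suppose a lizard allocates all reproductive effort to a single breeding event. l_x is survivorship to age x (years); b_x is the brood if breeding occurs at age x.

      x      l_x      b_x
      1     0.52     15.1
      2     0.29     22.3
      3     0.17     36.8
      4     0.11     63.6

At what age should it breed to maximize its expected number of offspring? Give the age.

Expected offspring if breeding at age x = l_x × b_x:
  age 1: 0.52 × 15.1 = 7.852
  age 2: 0.29 × 22.3 = 6.467
  age 3: 0.17 × 36.8 = 6.256
  age 4: 0.11 × 63.6 = 6.996
Maximum at age 1 (7.852).

1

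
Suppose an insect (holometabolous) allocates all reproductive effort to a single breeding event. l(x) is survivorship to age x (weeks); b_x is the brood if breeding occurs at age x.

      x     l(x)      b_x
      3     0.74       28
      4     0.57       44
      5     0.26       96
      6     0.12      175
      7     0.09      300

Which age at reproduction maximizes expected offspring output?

Expected offspring if breeding at age x = l(x) × b_x:
  age 3: 0.74 × 28 = 20.720
  age 4: 0.57 × 44 = 25.080
  age 5: 0.26 × 96 = 24.960
  age 6: 0.12 × 175 = 21.000
  age 7: 0.09 × 300 = 27.000
Maximum at age 7 (27.000).

7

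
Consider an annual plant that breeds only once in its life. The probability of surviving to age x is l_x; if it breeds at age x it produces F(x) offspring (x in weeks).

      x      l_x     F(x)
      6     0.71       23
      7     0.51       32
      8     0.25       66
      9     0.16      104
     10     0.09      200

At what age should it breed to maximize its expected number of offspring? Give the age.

10

Expected offspring if breeding at age x = l_x × F(x):
  age 6: 0.71 × 23 = 16.330
  age 7: 0.51 × 32 = 16.320
  age 8: 0.25 × 66 = 16.500
  age 9: 0.16 × 104 = 16.640
  age 10: 0.09 × 200 = 18.000
Maximum at age 10 (18.000).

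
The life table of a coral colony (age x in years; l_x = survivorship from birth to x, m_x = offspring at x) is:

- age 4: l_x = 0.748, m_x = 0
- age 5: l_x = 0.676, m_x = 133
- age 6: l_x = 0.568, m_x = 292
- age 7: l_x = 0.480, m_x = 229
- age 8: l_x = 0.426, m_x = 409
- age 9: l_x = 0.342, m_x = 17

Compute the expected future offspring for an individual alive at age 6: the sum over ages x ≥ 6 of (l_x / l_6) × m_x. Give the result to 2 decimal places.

l_6 = 0.568. Conditional survival from age 6 to x is l_x / l_6.
  x=6: (0.568/0.568) × 292 = 292.0000
  x=7: (0.480/0.568) × 229 = 193.5211
  x=8: (0.426/0.568) × 409 = 306.7500
  x=9: (0.342/0.568) × 17 = 10.2359
Sum = 292.0000 + 193.5211 + 306.7500 + 10.2359 = 802.5070

802.51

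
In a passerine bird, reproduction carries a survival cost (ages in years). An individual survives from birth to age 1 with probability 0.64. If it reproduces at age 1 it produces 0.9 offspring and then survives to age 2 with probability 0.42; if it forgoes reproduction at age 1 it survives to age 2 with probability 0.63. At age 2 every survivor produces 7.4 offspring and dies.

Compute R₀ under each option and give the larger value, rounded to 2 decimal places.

breed at age 1: R₀ = 0.64 × (0.9 + 0.42 × 7.4) = 0.64 × 4.0080 = 2.5651
delay to age 2: R₀ = 0.64 × (0.63 × 7.4) = 0.64 × 4.6620 = 2.9837
Higher: delay to age 2 (2.9837).

2.98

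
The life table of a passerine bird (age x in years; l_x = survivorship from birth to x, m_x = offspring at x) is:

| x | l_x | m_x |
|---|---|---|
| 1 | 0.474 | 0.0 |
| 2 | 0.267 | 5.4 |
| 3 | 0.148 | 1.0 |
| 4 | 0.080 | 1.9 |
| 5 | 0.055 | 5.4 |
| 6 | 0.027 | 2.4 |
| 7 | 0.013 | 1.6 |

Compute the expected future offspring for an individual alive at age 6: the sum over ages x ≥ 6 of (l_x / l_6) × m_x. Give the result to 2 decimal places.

l_6 = 0.027. Conditional survival from age 6 to x is l_x / l_6.
  x=6: (0.027/0.027) × 2.4 = 2.4000
  x=7: (0.013/0.027) × 1.6 = 0.7704
Sum = 2.4000 + 0.7704 = 3.1704

3.17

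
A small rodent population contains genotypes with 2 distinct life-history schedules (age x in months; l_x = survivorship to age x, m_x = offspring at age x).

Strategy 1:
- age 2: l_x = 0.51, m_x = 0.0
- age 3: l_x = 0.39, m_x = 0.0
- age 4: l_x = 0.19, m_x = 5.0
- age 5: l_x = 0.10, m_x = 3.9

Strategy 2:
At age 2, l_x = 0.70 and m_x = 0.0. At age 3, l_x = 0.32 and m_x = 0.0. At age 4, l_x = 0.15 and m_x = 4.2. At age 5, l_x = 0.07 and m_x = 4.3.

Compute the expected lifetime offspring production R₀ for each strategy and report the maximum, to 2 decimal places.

1.34

Strategy 1: R₀ = 0.51×0.0 + 0.39×0.0 + 0.19×5.0 + 0.10×3.9 = 1.3400
Strategy 2: R₀ = 0.70×0.0 + 0.32×0.0 + 0.15×4.2 + 0.07×4.3 = 0.9310
Highest R₀: strategy 1 with 1.3400.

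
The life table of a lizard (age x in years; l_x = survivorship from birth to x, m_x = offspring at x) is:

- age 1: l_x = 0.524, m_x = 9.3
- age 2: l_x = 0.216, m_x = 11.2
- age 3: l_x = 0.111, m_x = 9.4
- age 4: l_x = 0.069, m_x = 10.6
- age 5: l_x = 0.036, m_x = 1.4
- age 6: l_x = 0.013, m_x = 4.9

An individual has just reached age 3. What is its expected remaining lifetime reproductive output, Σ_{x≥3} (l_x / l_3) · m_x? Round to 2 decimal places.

l_3 = 0.111. Conditional survival from age 3 to x is l_x / l_3.
  x=3: (0.111/0.111) × 9.4 = 9.4000
  x=4: (0.069/0.111) × 10.6 = 6.5892
  x=5: (0.036/0.111) × 1.4 = 0.4541
  x=6: (0.013/0.111) × 4.9 = 0.5739
Sum = 9.4000 + 6.5892 + 0.4541 + 0.5739 = 17.0171

17.02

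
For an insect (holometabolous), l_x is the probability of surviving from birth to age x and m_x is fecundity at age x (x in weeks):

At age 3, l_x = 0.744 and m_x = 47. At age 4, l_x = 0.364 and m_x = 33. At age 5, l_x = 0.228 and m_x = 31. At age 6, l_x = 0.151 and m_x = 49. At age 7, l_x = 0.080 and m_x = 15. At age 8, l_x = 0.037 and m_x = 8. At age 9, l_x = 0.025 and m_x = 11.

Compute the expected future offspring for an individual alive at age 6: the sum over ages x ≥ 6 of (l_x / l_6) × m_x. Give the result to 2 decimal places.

60.73

l_6 = 0.151. Conditional survival from age 6 to x is l_x / l_6.
  x=6: (0.151/0.151) × 49 = 49.0000
  x=7: (0.080/0.151) × 15 = 7.9470
  x=8: (0.037/0.151) × 8 = 1.9603
  x=9: (0.025/0.151) × 11 = 1.8212
Sum = 49.0000 + 7.9470 + 1.9603 + 1.8212 = 60.7285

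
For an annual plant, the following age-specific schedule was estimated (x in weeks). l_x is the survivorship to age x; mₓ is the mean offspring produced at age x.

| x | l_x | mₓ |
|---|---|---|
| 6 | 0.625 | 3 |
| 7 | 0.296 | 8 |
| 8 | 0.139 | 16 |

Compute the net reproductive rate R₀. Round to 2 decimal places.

R₀ = Σ l_x mₓ:
  age 6: 0.625 × 3 = 1.8750
  age 7: 0.296 × 8 = 2.3680
  age 8: 0.139 × 16 = 2.2240
R₀ = 1.8750 + 2.3680 + 2.2240 = 6.4670

6.47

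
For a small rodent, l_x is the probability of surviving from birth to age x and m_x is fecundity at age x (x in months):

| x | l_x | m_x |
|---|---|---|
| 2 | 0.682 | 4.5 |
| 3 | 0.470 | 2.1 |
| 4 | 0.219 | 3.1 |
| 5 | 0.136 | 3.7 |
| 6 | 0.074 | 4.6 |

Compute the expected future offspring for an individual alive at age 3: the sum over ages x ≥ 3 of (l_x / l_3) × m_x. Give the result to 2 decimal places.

5.34

l_3 = 0.470. Conditional survival from age 3 to x is l_x / l_3.
  x=3: (0.470/0.470) × 2.1 = 2.1000
  x=4: (0.219/0.470) × 3.1 = 1.4445
  x=5: (0.136/0.470) × 3.7 = 1.0706
  x=6: (0.074/0.470) × 4.6 = 0.7243
Sum = 2.1000 + 1.4445 + 1.0706 + 0.7243 = 5.3394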